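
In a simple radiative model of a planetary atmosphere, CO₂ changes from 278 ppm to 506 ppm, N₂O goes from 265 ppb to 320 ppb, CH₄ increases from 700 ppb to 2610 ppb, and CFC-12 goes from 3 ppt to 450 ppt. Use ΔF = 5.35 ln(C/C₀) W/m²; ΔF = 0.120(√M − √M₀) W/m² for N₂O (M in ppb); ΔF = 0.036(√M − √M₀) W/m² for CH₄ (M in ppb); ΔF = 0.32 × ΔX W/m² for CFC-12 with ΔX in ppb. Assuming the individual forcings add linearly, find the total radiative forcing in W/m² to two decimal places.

CO₂: 5.35 × ln(506/278) = 5.35 × ln(1.82014) = 5.35 × 0.59891 = 3.2042 W/m².
N₂O: 0.120 × (√320 − √265) = 0.120 × (17.8885 − 16.2788) = 0.120 × 1.6097 = 0.1932 W/m².
CH₄: 0.036 × (√2610 − √700) = 0.036 × (51.0882 − 26.4575) = 0.036 × 24.6307 = 0.8867 W/m².
CFC-12: Δ = 450 − 3 = 447 ppt = 0.447 ppb; ΔF = 0.32 × 0.447 = 0.1430 W/m².
Total ΔF = 3.2042 + 0.1932 + 0.8867 + 0.1430 = 4.4271 W/m².

ΔF = 4.43 W/m²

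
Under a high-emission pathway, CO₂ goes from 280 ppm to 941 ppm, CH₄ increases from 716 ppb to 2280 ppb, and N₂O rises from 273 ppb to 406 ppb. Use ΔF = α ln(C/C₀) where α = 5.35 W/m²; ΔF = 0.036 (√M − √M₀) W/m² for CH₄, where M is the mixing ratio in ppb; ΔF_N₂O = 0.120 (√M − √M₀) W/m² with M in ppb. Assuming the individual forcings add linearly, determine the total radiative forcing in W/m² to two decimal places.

ΔF = 7.68 W/m²

CO₂: 5.35 × ln(941/280) = 5.35 × ln(3.36071) = 5.35 × 1.21215 = 6.4850 W/m².
CH₄: 0.036 × (√2280 − √716) = 0.036 × (47.7493 − 26.7582) = 0.036 × 20.9911 = 0.7557 W/m².
N₂O: 0.120 × (√406 − √273) = 0.120 × (20.1494 − 16.5227) = 0.120 × 3.6267 = 0.4352 W/m².
Total ΔF = 6.4850 + 0.7557 + 0.4352 = 7.6759 W/m².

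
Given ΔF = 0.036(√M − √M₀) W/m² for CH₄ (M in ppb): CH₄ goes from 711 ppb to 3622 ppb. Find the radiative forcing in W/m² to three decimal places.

CH₄: 0.036 × (√3622 − √711) = 0.036 × (60.1831 − 26.6646) = 0.036 × 33.5185 = 1.2067 W/m².

ΔF = 1.207 W/m²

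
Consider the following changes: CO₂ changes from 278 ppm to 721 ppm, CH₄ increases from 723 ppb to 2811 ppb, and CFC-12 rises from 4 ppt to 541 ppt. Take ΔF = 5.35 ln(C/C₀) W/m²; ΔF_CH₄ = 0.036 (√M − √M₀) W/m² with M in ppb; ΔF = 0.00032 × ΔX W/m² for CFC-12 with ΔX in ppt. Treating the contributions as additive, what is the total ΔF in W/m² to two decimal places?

CO₂: 5.35 × ln(721/278) = 5.35 × ln(2.59353) = 5.35 × 0.95302 = 5.0987 W/m².
CH₄: 0.036 × (√2811 − √723) = 0.036 × (53.0189 − 26.8887) = 0.036 × 26.1302 = 0.9407 W/m².
CFC-12: ΔF = 0.00032 × (541 − 4) = 0.00032 × 537 = 0.1718 W/m².
Total ΔF = 5.0987 + 0.9407 + 0.1718 = 6.2112 W/m².

ΔF = 6.21 W/m²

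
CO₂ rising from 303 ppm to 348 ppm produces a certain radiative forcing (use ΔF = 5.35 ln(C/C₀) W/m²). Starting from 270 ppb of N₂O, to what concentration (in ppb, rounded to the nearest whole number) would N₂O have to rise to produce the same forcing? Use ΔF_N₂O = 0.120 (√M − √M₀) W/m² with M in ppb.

M ≈ 511 ppb

CO₂ forcing: 5.35 × ln(348/303) = 5.35 × 0.138470 = 0.74081 W/m².
Set 0.120(√M − √270) = 0.74081: √M = 0.74081/0.120 + √270 = 6.1734 + 16.4317 = 22.6051.
M = (22.6051)² = 510.99 ppb.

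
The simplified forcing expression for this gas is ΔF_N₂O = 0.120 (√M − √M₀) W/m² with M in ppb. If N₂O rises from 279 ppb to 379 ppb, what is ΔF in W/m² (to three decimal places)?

N₂O: 0.120 × (√379 − √279) = 0.120 × (19.4679 − 16.7033) = 0.120 × 2.7646 = 0.3318 W/m².

ΔF = 0.332 W/m²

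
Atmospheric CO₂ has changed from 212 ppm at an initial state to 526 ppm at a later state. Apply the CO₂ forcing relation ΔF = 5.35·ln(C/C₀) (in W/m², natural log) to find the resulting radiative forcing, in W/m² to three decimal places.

CO₂ absorption bands are partially saturated, so forcing scales with the logarithm of the concentration ratio.
CO₂: 5.35 × ln(526/212) = 5.35 × ln(2.48113) = 5.35 × 0.90871 = 4.8616 W/m².

ΔF = 4.862 W/m²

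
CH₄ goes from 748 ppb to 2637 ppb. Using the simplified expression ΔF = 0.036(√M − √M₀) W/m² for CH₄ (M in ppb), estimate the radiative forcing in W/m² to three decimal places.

CH₄: 0.036 × (√2637 − √748) = 0.036 × (51.3517 − 27.3496) = 0.036 × 24.0021 = 0.8641 W/m².

ΔF = 0.864 W/m²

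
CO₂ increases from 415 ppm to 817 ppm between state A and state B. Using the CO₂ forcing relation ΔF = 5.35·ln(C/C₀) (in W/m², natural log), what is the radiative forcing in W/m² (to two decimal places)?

CO₂: 5.35 × ln(817/415) = 5.35 × ln(1.96867) = 5.35 × 0.67736 = 3.6239 W/m².

ΔF = 3.62 W/m²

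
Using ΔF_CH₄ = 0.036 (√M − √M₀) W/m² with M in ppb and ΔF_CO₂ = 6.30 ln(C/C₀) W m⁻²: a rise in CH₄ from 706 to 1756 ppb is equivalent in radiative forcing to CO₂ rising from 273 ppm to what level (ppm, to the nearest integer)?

C ≈ 298 ppm

CH₄ forcing: 0.036 × (√1756 − √706) = 0.036 × (41.9047 − 26.5707) = 0.036 × 15.3340 = 0.55202 W/m².
Set 6.30 ln(C/273) = 0.55202: ln(C/273) = 0.55202/6.30 = 0.08762, so C = 273 × e^0.08762 = 273 × 1.09157 = 298.00 ppm.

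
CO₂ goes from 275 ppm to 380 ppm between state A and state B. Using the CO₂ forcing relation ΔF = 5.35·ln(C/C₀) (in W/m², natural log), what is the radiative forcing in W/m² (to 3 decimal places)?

ΔF = 1.730 W/m²

CO₂: 5.35 × ln(380/275) = 5.35 × ln(1.38182) = 5.35 × 0.32340 = 1.7302 W/m².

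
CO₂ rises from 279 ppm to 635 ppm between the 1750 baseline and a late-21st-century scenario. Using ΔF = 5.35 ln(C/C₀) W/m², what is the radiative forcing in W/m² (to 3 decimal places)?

ΔF = 4.400 W/m²

CO₂ absorption bands are partially saturated, so forcing scales with the logarithm of the concentration ratio.
CO₂: 5.35 × ln(635/279) = 5.35 × ln(2.27599) = 5.35 × 0.82242 = 4.3999 W/m².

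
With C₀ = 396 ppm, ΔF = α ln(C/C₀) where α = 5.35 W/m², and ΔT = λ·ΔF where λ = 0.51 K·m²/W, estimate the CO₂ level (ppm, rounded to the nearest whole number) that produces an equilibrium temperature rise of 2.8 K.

C ≈ 1105 ppm

Required forcing: ΔF = ΔT/λ = 2.8/0.51 = 5.4902 W/m².
Then ln(C/396) = ΔF/5.35 = 5.4902/5.35 = 1.02621.
So C = 396 × e^1.02621 = 396 × 2.79047 = 1105.03 ppm.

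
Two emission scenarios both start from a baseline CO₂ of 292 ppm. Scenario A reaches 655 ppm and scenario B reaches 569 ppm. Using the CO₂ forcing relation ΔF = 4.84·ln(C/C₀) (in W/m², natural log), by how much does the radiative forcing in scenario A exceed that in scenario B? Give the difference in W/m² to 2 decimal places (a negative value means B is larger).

ΔF_A = 4.84 ln(655/292) = 4.84 × 0.80788 = 3.9101 W/m².
ΔF_B = 4.84 ln(569/292) = 4.84 × 0.66713 = 3.2289 W/m².
Difference: 3.9101 − 3.2289 = 0.6812 W/m².
(Equivalently, ΔF_A − ΔF_B = 4.84 ln(655/569) = 4.84 × 0.14075 = 0.6812 W/m².)

ΔF_A − ΔF_B = 0.68 W/m²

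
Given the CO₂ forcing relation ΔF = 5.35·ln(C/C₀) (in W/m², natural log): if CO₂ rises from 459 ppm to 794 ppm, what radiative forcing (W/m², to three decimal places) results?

CO₂: 5.35 × ln(794/459) = 5.35 × ln(1.72985) = 5.35 × 0.54803 = 2.9320 W/m².

ΔF = 2.932 W/m²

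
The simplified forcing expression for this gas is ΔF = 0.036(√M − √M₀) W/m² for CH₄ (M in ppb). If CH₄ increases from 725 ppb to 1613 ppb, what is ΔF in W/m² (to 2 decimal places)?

CH₄: 0.036 × (√1613 − √725) = 0.036 × (40.1622 − 26.9258) = 0.036 × 13.2364 = 0.4765 W/m².

ΔF = 0.48 W/m²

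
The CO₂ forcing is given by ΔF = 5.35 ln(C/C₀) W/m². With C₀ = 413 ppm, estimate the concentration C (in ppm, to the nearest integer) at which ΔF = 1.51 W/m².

C ≈ 548 ppm

Set 5.35 ln(C/413) = 1.51, so ln(C/413) = 1.51/5.35 = 0.28224.
Then C/413 = e^0.28224 = 1.32610, giving C = 413 × 1.32610 = 547.68 ppm.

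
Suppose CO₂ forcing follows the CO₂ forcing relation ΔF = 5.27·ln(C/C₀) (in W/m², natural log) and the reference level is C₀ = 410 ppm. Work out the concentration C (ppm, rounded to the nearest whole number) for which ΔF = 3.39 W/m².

Set 5.27 ln(C/410) = 3.39, so ln(C/410) = 3.39/5.27 = 0.64326.
Then C/410 = e^0.64326 = 1.90267, giving C = 410 × 1.90267 = 780.09 ppm.

C ≈ 780 ppm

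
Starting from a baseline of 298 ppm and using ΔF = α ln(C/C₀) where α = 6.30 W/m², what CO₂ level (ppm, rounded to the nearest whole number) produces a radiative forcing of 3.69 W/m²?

Set 6.30 ln(C/298) = 3.69, so ln(C/298) = 3.69/6.30 = 0.58571.
Then C/298 = e^0.58571 = 1.79627, giving C = 298 × 1.79627 = 535.29 ppm.

C ≈ 535 ppm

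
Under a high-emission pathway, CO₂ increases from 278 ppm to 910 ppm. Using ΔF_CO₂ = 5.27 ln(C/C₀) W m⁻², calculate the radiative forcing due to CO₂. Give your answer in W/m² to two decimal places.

CO₂: 5.27 × ln(910/278) = 5.27 × ln(3.27338) = 5.27 × 1.18582 = 6.2493 W/m².

ΔF = 6.25 W/m²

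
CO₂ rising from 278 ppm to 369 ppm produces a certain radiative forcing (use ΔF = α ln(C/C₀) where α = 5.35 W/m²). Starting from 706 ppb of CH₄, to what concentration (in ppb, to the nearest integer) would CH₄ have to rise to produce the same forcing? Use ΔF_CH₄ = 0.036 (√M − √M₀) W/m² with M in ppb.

CO₂ forcing: 5.35 × ln(369/278) = 5.35 × 0.283176 = 1.51499 W/m².
Set 0.036(√M − √706) = 1.51499: √M = 1.51499/0.036 + √706 = 42.0831 + 26.5707 = 68.6538.
M = (68.6538)² = 4713.34 ppb.

M ≈ 4713 ppb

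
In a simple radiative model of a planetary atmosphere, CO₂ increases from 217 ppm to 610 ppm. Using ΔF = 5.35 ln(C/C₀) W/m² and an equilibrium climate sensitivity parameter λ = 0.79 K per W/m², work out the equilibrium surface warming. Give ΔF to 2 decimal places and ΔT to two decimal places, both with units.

ΔF = 5.53 W/m²; ΔT = 4.37 K

CO₂: 5.35 × ln(610/217) = 5.35 × ln(2.81106) = 5.35 × 1.03356 = 5.5295 W/m².
ΔT = λ ΔF = 0.79 × 5.53 = 4.3687 K.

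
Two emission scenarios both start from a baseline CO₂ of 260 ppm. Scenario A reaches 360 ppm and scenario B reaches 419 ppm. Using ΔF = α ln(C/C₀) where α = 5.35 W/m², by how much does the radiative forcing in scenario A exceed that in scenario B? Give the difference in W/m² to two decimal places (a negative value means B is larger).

ΔF_A − ΔF_B = -0.81 W/m²

ΔF_A = 5.35 ln(360/260) = 5.35 × 0.32542 = 1.7410 W/m².
ΔF_B = 5.35 ln(419/260) = 5.35 × 0.47719 = 2.5530 W/m².
Difference: 1.7410 − 2.5530 = -0.8120 W/m².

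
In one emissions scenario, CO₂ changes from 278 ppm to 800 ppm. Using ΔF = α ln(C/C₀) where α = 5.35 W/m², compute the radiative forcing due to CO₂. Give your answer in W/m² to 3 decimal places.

ΔF = 5.655 W/m²

CO₂ absorption bands are partially saturated, so forcing scales with the logarithm of the concentration ratio.
CO₂: 5.35 × ln(800/278) = 5.35 × ln(2.87770) = 5.35 × 1.05699 = 5.6549 W/m².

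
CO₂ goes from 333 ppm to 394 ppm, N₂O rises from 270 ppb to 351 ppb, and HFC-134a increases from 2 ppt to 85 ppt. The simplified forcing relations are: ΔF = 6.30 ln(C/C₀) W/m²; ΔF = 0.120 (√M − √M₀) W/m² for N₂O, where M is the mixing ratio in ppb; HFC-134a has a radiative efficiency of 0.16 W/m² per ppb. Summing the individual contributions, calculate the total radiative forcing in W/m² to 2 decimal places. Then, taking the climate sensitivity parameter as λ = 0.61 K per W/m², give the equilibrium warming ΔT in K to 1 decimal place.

ΔF = 1.35 W/m²; ΔT = 0.8 K

CO₂: 6.30 × ln(394/333) = 6.30 × ln(1.18318) = 6.30 × 0.16821 = 1.0597 W/m².
N₂O: 0.120 × (√351 − √270) = 0.120 × (18.7350 − 16.4317) = 0.120 × 2.3033 = 0.2764 W/m².
HFC-134a: Δ = 85 − 2 = 83 ppt = 0.083 ppb; ΔF = 0.16 × 0.083 = 0.0133 W/m².
Total ΔF = 1.0597 + 0.2764 + 0.0133 = 1.3494 W/m².
ΔT = λ ΔF = 0.61 × 1.35 = 0.8235 K.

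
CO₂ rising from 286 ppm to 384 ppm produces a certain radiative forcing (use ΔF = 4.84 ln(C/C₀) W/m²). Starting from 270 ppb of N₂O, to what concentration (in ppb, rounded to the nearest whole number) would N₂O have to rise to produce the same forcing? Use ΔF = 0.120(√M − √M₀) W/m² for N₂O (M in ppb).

CO₂ forcing: 4.84 × ln(384/286) = 4.84 × 0.294651 = 1.42611 W/m².
Set 0.120(√M − √270) = 1.42611: √M = 1.42611/0.120 + √270 = 11.8843 + 16.4317 = 28.3160.
M = (28.3160)² = 801.80 ppb.

M ≈ 802 ppb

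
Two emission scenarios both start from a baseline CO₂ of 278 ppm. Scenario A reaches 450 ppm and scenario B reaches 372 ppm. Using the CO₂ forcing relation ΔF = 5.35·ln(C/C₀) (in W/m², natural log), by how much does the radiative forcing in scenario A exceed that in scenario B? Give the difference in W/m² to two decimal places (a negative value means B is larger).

ΔF_A − ΔF_B = 1.02 W/m²

ΔF_A = 5.35 ln(450/278) = 5.35 × 0.48163 = 2.5767 W/m².
ΔF_B = 5.35 ln(372/278) = 5.35 × 0.29127 = 1.5583 W/m².
Difference: 2.5767 − 1.5583 = 1.0184 W/m².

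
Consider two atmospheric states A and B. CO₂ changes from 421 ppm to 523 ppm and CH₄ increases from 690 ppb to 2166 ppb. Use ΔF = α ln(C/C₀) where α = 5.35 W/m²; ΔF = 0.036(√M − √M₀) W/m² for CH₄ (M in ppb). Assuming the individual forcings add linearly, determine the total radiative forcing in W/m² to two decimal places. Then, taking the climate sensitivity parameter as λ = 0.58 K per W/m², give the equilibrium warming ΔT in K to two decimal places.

ΔF = 1.89 W/m²; ΔT = 1.10 K

CO₂: 5.35 × ln(523/421) = 5.35 × ln(1.24228) = 5.35 × 0.21695 = 1.1607 W/m².
CH₄: 0.036 × (√2166 − √690) = 0.036 × (46.5403 − 26.2679) = 0.036 × 20.2724 = 0.7298 W/m².
Total ΔF = 1.1607 + 0.7298 = 1.8905 W/m².
ΔT = λ ΔF = 0.58 × 1.89 = 1.0962 K.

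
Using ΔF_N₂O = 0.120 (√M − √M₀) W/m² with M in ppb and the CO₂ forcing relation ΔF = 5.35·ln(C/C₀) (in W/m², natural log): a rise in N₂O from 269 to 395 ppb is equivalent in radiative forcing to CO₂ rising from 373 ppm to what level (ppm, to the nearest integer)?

N₂O forcing: 0.120 × (√395 − √269) = 0.120 × (19.8746 − 16.4012) = 0.120 × 3.4734 = 0.41681 W/m².
Set 5.35 ln(C/373) = 0.41681: ln(C/373) = 0.41681/5.35 = 0.07791, so C = 373 × e^0.07791 = 373 × 1.08103 = 403.22 ppm.

C ≈ 403 ppm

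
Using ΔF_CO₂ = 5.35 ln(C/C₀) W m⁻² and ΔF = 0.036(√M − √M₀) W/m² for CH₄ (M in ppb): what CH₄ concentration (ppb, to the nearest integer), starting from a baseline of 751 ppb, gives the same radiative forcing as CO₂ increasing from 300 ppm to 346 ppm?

CO₂ forcing: 5.35 × ln(346/300) = 5.35 × 0.142656 = 0.76321 W/m².
Set 0.036(√M − √751) = 0.76321: √M = 0.76321/0.036 + √751 = 21.2003 + 27.4044 = 48.6047.
M = (48.6047)² = 2362.42 ppb.

M ≈ 2362 ppb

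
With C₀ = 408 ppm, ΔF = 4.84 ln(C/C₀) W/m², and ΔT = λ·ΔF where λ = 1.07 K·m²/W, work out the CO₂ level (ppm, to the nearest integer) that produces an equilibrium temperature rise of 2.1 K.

C ≈ 612 ppm

Required forcing: ΔF = ΔT/λ = 2.1/1.07 = 1.9626 W/m².
Then ln(C/408) = ΔF/4.84 = 1.9626/4.84 = 0.40550.
So C = 408 × e^0.40550 = 408 × 1.50005 = 612.02 ppm.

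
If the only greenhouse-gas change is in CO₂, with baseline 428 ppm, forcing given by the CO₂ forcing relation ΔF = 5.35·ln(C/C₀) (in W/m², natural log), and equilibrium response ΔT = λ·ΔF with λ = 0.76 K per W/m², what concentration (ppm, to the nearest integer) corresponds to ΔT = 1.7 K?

C ≈ 650 ppm

Required forcing: ΔF = ΔT/λ = 1.7/0.76 = 2.2368 W/m².
Then ln(C/428) = ΔF/5.35 = 2.2368/5.35 = 0.41809.
So C = 428 × e^0.41809 = 428 × 1.51906 = 650.16 ppm.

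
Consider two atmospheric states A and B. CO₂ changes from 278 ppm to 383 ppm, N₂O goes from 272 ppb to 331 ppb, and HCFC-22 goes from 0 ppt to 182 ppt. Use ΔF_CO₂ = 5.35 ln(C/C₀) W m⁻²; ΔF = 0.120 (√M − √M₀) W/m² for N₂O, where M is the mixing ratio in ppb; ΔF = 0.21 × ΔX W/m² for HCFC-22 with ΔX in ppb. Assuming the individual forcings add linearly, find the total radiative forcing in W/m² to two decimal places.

ΔF = 1.96 W/m²

CO₂: 5.35 × ln(383/278) = 5.35 × ln(1.37770) = 5.35 × 0.32042 = 1.7142 W/m².
N₂O: 0.120 × (√331 − √272) = 0.120 × (18.1934 − 16.4924) = 0.120 × 1.7010 = 0.2041 W/m².
HCFC-22: Δ = 182 − 0 = 182 ppt = 0.182 ppb; ΔF = 0.21 × 0.182 = 0.0382 W/m².
Total ΔF = 1.7142 + 0.2041 + 0.0382 = 1.9565 W/m².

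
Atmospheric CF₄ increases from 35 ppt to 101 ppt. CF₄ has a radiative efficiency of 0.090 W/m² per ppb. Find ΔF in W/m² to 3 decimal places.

CF₄: Δ = 101 − 35 = 66 ppt = 0.066 ppb; ΔF = 0.090 × 0.066 = 0.0059 W/m².

ΔF = 0.006 W/m²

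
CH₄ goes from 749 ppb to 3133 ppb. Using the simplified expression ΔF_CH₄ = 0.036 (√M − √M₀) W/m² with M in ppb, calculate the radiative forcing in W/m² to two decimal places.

ΔF = 1.03 W/m²

CH₄: 0.036 × (√3133 − √749) = 0.036 × (55.9732 − 27.3679) = 0.036 × 28.6053 = 1.0298 W/m².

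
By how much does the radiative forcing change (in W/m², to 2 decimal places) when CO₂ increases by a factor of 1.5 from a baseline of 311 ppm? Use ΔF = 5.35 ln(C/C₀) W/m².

ΔF = 5.35 × ln(1.5) = 5.35 × 0.40547 = 2.1693 W/m².

ΔF = 2.17 W/m²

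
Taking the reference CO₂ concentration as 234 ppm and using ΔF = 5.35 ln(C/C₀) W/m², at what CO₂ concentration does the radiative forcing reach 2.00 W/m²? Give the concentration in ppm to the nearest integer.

C ≈ 340 ppm

Set 5.35 ln(C/234) = 2.00, so ln(C/234) = 2.00/5.35 = 0.37383.
Then C/234 = e^0.37383 = 1.45329, giving C = 234 × 1.45329 = 340.07 ppm.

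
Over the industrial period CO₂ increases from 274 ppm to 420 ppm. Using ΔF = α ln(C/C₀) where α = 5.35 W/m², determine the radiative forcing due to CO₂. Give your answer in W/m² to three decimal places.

CO₂ absorption bands are partially saturated, so forcing scales with the logarithm of the concentration ratio.
CO₂: 5.35 × ln(420/274) = 5.35 × ln(1.53285) = 5.35 × 0.42713 = 2.2851 W/m².

ΔF = 2.285 W/m²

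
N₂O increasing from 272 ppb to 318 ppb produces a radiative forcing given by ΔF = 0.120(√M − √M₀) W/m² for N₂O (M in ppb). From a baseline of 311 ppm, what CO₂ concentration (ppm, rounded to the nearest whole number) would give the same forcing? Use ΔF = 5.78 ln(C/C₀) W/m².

C ≈ 320 ppm

N₂O forcing: 0.120 × (√318 − √272) = 0.120 × (17.8326 − 16.4924) = 0.120 × 1.3402 = 0.16082 W/m².
Set 5.78 ln(C/311) = 0.16082: ln(C/311) = 0.16082/5.78 = 0.02782, so C = 311 × e^0.02782 = 311 × 1.02821 = 319.77 ppm.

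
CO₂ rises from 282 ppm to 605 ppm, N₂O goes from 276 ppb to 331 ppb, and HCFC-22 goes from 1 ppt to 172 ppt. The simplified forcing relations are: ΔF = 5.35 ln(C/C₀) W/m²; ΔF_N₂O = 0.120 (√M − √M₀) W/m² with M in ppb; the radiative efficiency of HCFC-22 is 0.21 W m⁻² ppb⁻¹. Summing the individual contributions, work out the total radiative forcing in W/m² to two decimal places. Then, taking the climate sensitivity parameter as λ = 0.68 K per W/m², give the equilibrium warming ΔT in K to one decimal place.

ΔF = 4.31 W/m²; ΔT = 2.9 K

CO₂: 5.35 × ln(605/282) = 5.35 × ln(2.14539) = 5.35 × 0.76332 = 4.0838 W/m².
N₂O: 0.120 × (√331 − √276) = 0.120 × (18.1934 − 16.6132) = 0.120 × 1.5802 = 0.1896 W/m².
HCFC-22: Δ = 172 − 1 = 171 ppt = 0.171 ppb; ΔF = 0.21 × 0.171 = 0.0359 W/m².
Total ΔF = 4.0838 + 0.1896 + 0.0359 = 4.3093 W/m².
ΔT = λ ΔF = 0.68 × 4.31 = 2.9308 K.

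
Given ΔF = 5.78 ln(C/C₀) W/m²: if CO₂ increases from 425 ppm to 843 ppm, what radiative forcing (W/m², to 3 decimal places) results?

CO₂ absorption bands are partially saturated, so forcing scales with the logarithm of the concentration ratio.
CO₂: 5.78 × ln(843/425) = 5.78 × ln(1.98353) = 5.78 × 0.68488 = 3.9586 W/m².

ΔF = 3.959 W/m²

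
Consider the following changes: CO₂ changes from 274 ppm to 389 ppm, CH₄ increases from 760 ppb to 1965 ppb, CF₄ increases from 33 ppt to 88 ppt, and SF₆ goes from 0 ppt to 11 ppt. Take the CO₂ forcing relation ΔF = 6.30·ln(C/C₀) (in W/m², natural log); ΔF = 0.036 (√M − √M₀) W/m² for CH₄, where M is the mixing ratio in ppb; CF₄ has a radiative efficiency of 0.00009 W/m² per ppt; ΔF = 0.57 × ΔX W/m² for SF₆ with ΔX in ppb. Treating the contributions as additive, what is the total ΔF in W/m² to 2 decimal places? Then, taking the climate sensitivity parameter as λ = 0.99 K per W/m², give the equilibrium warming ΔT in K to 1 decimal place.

ΔF = 2.82 W/m²; ΔT = 2.8 K

CO₂: 6.30 × ln(389/274) = 6.30 × ln(1.41971) = 6.30 × 0.35045 = 2.2078 W/m².
CH₄: 0.036 × (√1965 − √760) = 0.036 × (44.3283 − 27.5681) = 0.036 × 16.7602 = 0.6034 W/m².
CF₄: ΔF = 0.00009 × (88 − 33) = 0.00009 × 55 = 0.0050 W/m².
SF₆: Δ = 11 − 0 = 11 ppt = 0.011 ppb; ΔF = 0.57 × 0.011 = 0.0063 W/m².
Total ΔF = 2.2078 + 0.6034 + 0.0050 + 0.0063 = 2.8225 W/m².
ΔT = λ ΔF = 0.99 × 2.82 = 2.7918 K.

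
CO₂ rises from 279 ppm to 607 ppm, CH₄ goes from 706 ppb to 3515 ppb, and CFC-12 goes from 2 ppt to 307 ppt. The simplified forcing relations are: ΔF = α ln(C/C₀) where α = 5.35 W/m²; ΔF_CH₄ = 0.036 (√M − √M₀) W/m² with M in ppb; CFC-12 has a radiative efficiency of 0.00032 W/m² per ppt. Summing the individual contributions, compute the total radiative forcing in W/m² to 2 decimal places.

ΔF = 5.43 W/m²

CO₂: 5.35 × ln(607/279) = 5.35 × ln(2.17563) = 5.35 × 0.77732 = 4.1587 W/m².
CH₄: 0.036 × (√3515 − √706) = 0.036 × (59.2874 − 26.5707) = 0.036 × 32.7167 = 1.1778 W/m².
CFC-12: ΔF = 0.00032 × (307 − 2) = 0.00032 × 305 = 0.0976 W/m².
Total ΔF = 4.1587 + 1.1778 + 0.0976 = 5.4341 W/m².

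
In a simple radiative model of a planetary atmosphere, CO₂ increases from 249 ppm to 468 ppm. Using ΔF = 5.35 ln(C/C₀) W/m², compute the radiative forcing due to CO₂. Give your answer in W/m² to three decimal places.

ΔF = 3.376 W/m²

CO₂ absorption bands are partially saturated, so forcing scales with the logarithm of the concentration ratio.
CO₂: 5.35 × ln(468/249) = 5.35 × ln(1.87952) = 5.35 × 0.63102 = 3.3760 W/m².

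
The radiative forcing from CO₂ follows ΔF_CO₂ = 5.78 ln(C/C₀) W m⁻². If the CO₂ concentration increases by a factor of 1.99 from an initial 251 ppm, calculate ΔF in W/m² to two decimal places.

Because the forcing depends only on the ratio C/C₀, the initial concentration does not enter.
ΔF = 5.78 × ln(1.99) = 5.78 × 0.68813 = 3.9774 W/m².

ΔF = 3.98 W/m²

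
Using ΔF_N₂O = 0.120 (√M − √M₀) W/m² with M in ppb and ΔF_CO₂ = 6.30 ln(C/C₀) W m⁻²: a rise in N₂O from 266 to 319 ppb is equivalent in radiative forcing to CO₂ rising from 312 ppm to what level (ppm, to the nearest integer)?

N₂O forcing: 0.120 × (√319 − √266) = 0.120 × (17.8606 − 16.3095) = 0.120 × 1.5511 = 0.18613 W/m².
Set 6.30 ln(C/312) = 0.18613: ln(C/312) = 0.18613/6.30 = 0.02954, so C = 312 × e^0.02954 = 312 × 1.02998 = 321.35 ppm.

C ≈ 321 ppm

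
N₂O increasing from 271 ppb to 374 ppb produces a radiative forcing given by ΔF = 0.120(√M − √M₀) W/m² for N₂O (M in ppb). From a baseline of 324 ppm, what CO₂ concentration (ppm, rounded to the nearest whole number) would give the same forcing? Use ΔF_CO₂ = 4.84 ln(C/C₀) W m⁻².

C ≈ 348 ppm

N₂O forcing: 0.120 × (√374 − √271) = 0.120 × (19.3391 − 16.4621) = 0.120 × 2.8770 = 0.34524 W/m².
Set 4.84 ln(C/324) = 0.34524: ln(C/324) = 0.34524/4.84 = 0.07133, so C = 324 × e^0.07133 = 324 × 1.07394 = 347.96 ppm.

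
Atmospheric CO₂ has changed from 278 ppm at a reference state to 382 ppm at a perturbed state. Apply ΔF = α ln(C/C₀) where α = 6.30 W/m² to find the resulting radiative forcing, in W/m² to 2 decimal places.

ΔF = 2.00 W/m²

CO₂: 6.30 × ln(382/278) = 6.30 × ln(1.37410) = 6.30 × 0.31780 = 2.0021 W/m².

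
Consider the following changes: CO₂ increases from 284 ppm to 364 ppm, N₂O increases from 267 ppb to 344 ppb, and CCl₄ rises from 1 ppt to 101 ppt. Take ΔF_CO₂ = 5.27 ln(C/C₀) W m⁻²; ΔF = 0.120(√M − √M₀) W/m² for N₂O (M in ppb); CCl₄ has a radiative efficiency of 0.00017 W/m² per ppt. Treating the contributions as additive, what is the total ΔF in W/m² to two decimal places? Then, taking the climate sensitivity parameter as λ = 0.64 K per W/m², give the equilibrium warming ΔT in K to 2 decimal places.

ΔF = 1.59 W/m²; ΔT = 1.02 K

CO₂: 5.27 × ln(364/284) = 5.27 × ln(1.28169) = 5.27 × 0.24818 = 1.3079 W/m².
N₂O: 0.120 × (√344 − √267) = 0.120 × (18.5472 − 16.3401) = 0.120 × 2.2071 = 0.2649 W/m².
CCl₄: ΔF = 0.00017 × (101 − 1) = 0.00017 × 100 = 0.0170 W/m².
Total ΔF = 1.3079 + 0.2649 + 0.0170 = 1.5898 W/m².
ΔT = λ ΔF = 0.64 × 1.59 = 1.0176 K.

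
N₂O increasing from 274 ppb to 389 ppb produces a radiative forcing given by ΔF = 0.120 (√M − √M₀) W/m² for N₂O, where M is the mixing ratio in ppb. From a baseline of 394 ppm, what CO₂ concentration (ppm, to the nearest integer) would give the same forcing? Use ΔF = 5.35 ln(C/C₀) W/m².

N₂O forcing: 0.120 × (√389 − √274) = 0.120 × (19.7231 − 16.5529) = 0.120 × 3.1702 = 0.38042 W/m².
Set 5.35 ln(C/394) = 0.38042: ln(C/394) = 0.38042/5.35 = 0.07111, so C = 394 × e^0.07111 = 394 × 1.07370 = 423.04 ppm.

C ≈ 423 ppm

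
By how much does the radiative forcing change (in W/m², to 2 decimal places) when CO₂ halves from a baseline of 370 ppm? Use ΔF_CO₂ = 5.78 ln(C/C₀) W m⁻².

ΔF = -4.01 W/m²

ΔF = 5.78 × ln(0.5) = 5.78 × -0.69315 = -4.0064 W/m².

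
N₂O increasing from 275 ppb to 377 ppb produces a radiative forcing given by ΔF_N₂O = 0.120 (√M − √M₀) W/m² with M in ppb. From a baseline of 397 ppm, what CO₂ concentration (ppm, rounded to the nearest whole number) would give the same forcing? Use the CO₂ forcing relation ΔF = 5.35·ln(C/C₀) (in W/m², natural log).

C ≈ 423 ppm

N₂O forcing: 0.120 × (√377 − √275) = 0.120 × (19.4165 − 16.5831) = 0.120 × 2.8334 = 0.34001 W/m².
Set 5.35 ln(C/397) = 0.34001: ln(C/397) = 0.34001/5.35 = 0.06355, so C = 397 × e^0.06355 = 397 × 1.06561 = 423.05 ppm.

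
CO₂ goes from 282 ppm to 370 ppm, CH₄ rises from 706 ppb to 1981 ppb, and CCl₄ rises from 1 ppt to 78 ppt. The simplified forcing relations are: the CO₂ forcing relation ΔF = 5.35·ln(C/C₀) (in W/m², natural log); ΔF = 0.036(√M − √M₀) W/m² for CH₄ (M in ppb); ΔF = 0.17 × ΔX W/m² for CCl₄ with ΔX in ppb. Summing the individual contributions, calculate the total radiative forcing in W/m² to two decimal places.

ΔF = 2.11 W/m²

CO₂: 5.35 × ln(370/282) = 5.35 × ln(1.31206) = 5.35 × 0.27160 = 1.4531 W/m².
CH₄: 0.036 × (√1981 − √706) = 0.036 × (44.5084 − 26.5707) = 0.036 × 17.9377 = 0.6458 W/m².
CCl₄: Δ = 78 − 1 = 77 ppt = 0.077 ppb; ΔF = 0.17 × 0.077 = 0.0131 W/m².
Total ΔF = 1.4531 + 0.6458 + 0.0131 = 2.1120 W/m².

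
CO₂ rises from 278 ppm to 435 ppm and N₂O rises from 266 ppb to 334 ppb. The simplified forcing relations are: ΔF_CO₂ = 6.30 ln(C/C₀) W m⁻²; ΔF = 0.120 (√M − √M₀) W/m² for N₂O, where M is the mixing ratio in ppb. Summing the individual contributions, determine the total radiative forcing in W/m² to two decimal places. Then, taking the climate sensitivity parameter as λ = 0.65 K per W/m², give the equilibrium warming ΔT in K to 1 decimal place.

ΔF = 3.06 W/m²; ΔT = 2.0 K

CO₂: 6.30 × ln(435/278) = 6.30 × ln(1.56475) = 6.30 × 0.44773 = 2.8207 W/m².
N₂O: 0.120 × (√334 − √266) = 0.120 × (18.2757 − 16.3095) = 0.120 × 1.9662 = 0.2359 W/m².
Total ΔF = 2.8207 + 0.2359 = 3.0566 W/m².
ΔT = λ ΔF = 0.65 × 3.06 = 1.9890 K.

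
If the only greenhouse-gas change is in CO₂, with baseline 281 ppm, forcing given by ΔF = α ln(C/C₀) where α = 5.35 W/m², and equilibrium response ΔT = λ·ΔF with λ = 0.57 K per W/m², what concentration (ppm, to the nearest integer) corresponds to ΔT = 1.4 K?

C ≈ 445 ppm

Required forcing: ΔF = ΔT/λ = 1.4/0.57 = 2.4561 W/m².
Then ln(C/281) = ΔF/5.35 = 2.4561/5.35 = 0.45908.
So C = 281 × e^0.45908 = 281 × 1.58262 = 444.72 ppm.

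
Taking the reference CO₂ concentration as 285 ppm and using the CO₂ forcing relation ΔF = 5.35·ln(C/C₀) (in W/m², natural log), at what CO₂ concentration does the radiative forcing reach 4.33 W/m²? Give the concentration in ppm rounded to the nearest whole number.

Set 5.35 ln(C/285) = 4.33, so ln(C/285) = 4.33/5.35 = 0.80935.
Then C/285 = e^0.80935 = 2.24645, giving C = 285 × 2.24645 = 640.24 ppm.

C ≈ 640 ppm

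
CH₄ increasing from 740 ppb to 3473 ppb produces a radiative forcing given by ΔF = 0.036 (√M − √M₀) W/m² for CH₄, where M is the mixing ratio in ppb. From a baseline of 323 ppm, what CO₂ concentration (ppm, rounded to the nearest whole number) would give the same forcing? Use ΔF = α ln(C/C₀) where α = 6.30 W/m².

CH₄ forcing: 0.036 × (√3473 − √740) = 0.036 × (58.9322 − 27.2029) = 0.036 × 31.7293 = 1.14225 W/m².
Set 6.30 ln(C/323) = 1.14225: ln(C/323) = 1.14225/6.30 = 0.18131, so C = 323 × e^0.18131 = 323 × 1.19879 = 387.21 ppm.

C ≈ 387 ppm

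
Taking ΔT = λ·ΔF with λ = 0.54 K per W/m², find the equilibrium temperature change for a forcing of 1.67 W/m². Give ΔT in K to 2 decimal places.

ΔT = 0.90 K

ΔT = λ ΔF = 0.54 × 1.67 = 0.9018 K.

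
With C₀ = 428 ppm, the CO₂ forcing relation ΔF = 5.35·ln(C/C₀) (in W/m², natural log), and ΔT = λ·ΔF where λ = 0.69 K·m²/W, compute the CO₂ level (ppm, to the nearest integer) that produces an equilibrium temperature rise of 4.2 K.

Required forcing: ΔF = ΔT/λ = 4.2/0.69 = 6.0870 W/m².
Then ln(C/428) = ΔF/5.35 = 6.0870/5.35 = 1.13776.
So C = 428 × e^1.13776 = 428 × 3.11977 = 1335.26 ppm.

C ≈ 1335 ppm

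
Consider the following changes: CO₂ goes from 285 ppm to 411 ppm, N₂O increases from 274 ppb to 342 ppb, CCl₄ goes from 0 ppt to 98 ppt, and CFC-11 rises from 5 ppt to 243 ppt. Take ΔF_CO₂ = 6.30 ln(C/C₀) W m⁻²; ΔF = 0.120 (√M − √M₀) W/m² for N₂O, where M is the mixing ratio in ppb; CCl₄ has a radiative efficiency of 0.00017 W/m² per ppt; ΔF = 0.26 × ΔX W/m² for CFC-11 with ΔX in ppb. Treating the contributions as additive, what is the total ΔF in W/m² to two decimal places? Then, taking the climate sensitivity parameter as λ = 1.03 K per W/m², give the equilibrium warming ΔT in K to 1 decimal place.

CO₂: 6.30 × ln(411/285) = 6.30 × ln(1.44211) = 6.30 × 0.36611 = 2.3065 W/m².
N₂O: 0.120 × (√342 − √274) = 0.120 × (18.4932 − 16.5529) = 0.120 × 1.9403 = 0.2328 W/m².
CCl₄: ΔF = 0.00017 × (98 − 0) = 0.00017 × 98 = 0.0167 W/m².
CFC-11: Δ = 243 − 5 = 238 ppt = 0.238 ppb; ΔF = 0.26 × 0.238 = 0.0619 W/m².
Total ΔF = 2.3065 + 0.2328 + 0.0167 + 0.0619 = 2.6179 W/m².
ΔT = λ ΔF = 1.03 × 2.62 = 2.6986 K.

ΔF = 2.62 W/m²; ΔT = 2.7 K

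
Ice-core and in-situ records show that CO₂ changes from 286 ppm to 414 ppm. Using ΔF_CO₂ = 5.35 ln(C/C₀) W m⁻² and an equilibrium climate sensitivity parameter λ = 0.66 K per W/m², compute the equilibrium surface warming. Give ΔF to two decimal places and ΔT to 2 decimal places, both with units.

ΔF = 1.98 W/m²; ΔT = 1.31 K

CO₂: 5.35 × ln(414/286) = 5.35 × ln(1.44755) = 5.35 × 0.36987 = 1.9788 W/m².
ΔT = λ ΔF = 0.66 × 1.98 = 1.3068 K.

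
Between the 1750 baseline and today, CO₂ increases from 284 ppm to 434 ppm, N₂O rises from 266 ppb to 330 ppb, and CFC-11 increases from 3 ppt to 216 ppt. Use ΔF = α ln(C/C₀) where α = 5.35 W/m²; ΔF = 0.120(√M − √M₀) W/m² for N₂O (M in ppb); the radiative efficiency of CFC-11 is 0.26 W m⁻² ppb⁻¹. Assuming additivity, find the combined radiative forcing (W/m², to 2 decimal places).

ΔF = 2.55 W/m²

CO₂: 5.35 × ln(434/284) = 5.35 × ln(1.52817) = 5.35 × 0.42407 = 2.2688 W/m².
N₂O: 0.120 × (√330 − √266) = 0.120 × (18.1659 − 16.3095) = 0.120 × 1.8564 = 0.2228 W/m².
CFC-11: Δ = 216 − 3 = 213 ppt = 0.213 ppb; ΔF = 0.26 × 0.213 = 0.0554 W/m².
Total ΔF = 2.2688 + 0.2228 + 0.0554 = 2.5470 W/m².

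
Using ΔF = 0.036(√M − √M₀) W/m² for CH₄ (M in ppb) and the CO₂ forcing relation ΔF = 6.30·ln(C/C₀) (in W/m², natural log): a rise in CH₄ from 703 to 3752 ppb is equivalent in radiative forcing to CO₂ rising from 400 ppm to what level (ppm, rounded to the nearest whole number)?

CH₄ forcing: 0.036 × (√3752 − √703) = 0.036 × (61.2536 − 26.5141) = 0.036 × 34.7395 = 1.25062 W/m².
Set 6.30 ln(C/400) = 1.25062: ln(C/400) = 1.25062/6.30 = 0.19851, so C = 400 × e^0.19851 = 400 × 1.21958 = 487.83 ppm.

C ≈ 488 ppm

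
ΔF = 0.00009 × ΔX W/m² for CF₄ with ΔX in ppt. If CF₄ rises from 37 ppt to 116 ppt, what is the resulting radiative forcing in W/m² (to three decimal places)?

ΔF = 0.007 W/m²

CF₄: ΔF = 0.00009 × (116 − 37) = 0.00009 × 79 = 0.0071 W/m².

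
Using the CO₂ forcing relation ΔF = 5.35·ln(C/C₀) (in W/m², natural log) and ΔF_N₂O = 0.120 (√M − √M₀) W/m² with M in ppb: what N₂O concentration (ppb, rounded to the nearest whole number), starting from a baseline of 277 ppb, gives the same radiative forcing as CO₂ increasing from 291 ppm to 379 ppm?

M ≈ 808 ppb

CO₂ forcing: 5.35 × ln(379/291) = 5.35 × 0.264213 = 1.41354 W/m².
Set 0.120(√M − √277) = 1.41354: √M = 1.41354/0.120 + √277 = 11.7795 + 16.6433 = 28.4228.
M = (28.4228)² = 807.86 ppb.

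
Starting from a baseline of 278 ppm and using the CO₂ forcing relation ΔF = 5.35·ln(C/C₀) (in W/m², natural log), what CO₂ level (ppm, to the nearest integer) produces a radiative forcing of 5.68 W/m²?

Set 5.35 ln(C/278) = 5.68, so ln(C/278) = 5.68/5.35 = 1.06168.
Then C/278 = e^1.06168 = 2.89122, giving C = 278 × 2.89122 = 803.76 ppm.

C ≈ 804 ppm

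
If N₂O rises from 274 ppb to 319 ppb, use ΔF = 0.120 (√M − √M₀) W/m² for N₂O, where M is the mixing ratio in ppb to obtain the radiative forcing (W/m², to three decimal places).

N₂O: 0.120 × (√319 − √274) = 0.120 × (17.8606 − 16.5529) = 0.120 × 1.3077 = 0.1569 W/m².

ΔF = 0.157 W/m²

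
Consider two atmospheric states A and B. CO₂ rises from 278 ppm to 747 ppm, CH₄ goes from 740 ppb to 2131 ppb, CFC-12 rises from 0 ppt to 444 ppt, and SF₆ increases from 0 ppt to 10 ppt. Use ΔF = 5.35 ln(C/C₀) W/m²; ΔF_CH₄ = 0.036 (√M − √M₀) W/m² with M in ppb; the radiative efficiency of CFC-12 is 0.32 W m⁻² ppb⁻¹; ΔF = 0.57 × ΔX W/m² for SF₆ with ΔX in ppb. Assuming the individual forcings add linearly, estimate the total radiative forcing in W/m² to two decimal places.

CO₂: 5.35 × ln(747/278) = 5.35 × ln(2.68705) = 5.35 × 0.98844 = 5.2882 W/m².
CH₄: 0.036 × (√2131 − √740) = 0.036 × (46.1628 − 27.2029) = 0.036 × 18.9599 = 0.6826 W/m².
CFC-12: Δ = 444 − 0 = 444 ppt = 0.444 ppb; ΔF = 0.32 × 0.444 = 0.1421 W/m².
SF₆: Δ = 10 − 0 = 10 ppt = 0.010 ppb; ΔF = 0.57 × 0.010 = 0.0057 W/m².
Total ΔF = 5.2882 + 0.6826 + 0.1421 + 0.0057 = 6.1186 W/m².

ΔF = 6.12 W/m²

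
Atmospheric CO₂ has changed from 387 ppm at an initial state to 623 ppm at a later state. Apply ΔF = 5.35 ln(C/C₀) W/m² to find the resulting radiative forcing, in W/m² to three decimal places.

CO₂ absorption bands are partially saturated, so forcing scales with the logarithm of the concentration ratio.
CO₂: 5.35 × ln(623/387) = 5.35 × ln(1.60982) = 5.35 × 0.47612 = 2.5472 W/m².

ΔF = 2.547 W/m²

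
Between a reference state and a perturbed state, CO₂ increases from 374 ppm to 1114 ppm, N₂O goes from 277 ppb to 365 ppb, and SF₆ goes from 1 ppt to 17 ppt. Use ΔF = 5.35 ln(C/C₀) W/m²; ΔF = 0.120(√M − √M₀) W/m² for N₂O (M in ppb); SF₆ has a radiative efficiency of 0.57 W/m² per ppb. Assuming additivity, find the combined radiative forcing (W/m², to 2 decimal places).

CO₂: 5.35 × ln(1114/374) = 5.35 × ln(2.97861) = 5.35 × 1.09146 = 5.8393 W/m².
N₂O: 0.120 × (√365 − √277) = 0.120 × (19.1050 − 16.6433) = 0.120 × 2.4617 = 0.2954 W/m².
SF₆: Δ = 17 − 1 = 16 ppt = 0.016 ppb; ΔF = 0.57 × 0.016 = 0.0091 W/m².
Total ΔF = 5.8393 + 0.2954 + 0.0091 = 6.1438 W/m².

ΔF = 6.14 W/m²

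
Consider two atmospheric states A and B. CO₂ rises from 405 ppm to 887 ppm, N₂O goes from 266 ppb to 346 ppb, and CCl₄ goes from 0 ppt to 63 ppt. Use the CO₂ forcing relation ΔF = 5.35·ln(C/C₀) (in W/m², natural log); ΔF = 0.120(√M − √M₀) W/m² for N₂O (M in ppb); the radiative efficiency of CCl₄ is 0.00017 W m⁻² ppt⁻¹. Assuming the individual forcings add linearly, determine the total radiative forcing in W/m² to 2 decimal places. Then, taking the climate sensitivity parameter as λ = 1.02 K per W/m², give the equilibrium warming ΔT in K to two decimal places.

CO₂: 5.35 × ln(887/405) = 5.35 × ln(2.19012) = 5.35 × 0.78396 = 4.1942 W/m².
N₂O: 0.120 × (√346 − √266) = 0.120 × (18.6011 − 16.3095) = 0.120 × 2.2916 = 0.2750 W/m².
CCl₄: ΔF = 0.00017 × (63 − 0) = 0.00017 × 63 = 0.0107 W/m².
Total ΔF = 4.1942 + 0.2750 + 0.0107 = 4.4799 W/m².
ΔT = λ ΔF = 1.02 × 4.48 = 4.5696 K.

ΔF = 4.48 W/m²; ΔT = 4.57 K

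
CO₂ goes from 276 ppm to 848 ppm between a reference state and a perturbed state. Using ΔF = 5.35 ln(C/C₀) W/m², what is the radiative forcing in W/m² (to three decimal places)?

ΔF = 6.005 W/m²

CO₂ absorption bands are partially saturated, so forcing scales with the logarithm of the concentration ratio.
CO₂: 5.35 × ln(848/276) = 5.35 × ln(3.07246) = 5.35 × 1.12248 = 6.0053 W/m².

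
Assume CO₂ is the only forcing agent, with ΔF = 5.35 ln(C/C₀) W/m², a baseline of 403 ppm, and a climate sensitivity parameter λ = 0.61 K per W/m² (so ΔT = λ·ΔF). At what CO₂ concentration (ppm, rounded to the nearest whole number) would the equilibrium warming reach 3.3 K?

Required forcing: ΔF = ΔT/λ = 3.3/0.61 = 5.4098 W/m².
Then ln(C/403) = ΔF/5.35 = 5.4098/5.35 = 1.01118.
So C = 403 × e^1.01118 = 403 × 2.74884 = 1107.78 ppm.

C ≈ 1108 ppm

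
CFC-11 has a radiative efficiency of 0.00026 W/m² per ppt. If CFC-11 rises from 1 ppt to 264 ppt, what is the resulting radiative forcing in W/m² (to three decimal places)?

CFC-11: ΔF = 0.00026 × (264 − 1) = 0.00026 × 263 = 0.0684 W/m².

ΔF = 0.068 W/m²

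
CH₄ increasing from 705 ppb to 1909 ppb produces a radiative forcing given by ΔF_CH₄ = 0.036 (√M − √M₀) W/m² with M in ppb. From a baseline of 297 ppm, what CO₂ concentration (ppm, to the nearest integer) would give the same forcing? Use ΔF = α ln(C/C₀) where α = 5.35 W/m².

C ≈ 333 ppm

CH₄ forcing: 0.036 × (√1909 − √705) = 0.036 × (43.6921 − 26.5518) = 0.036 × 17.1403 = 0.61705 W/m².
Set 5.35 ln(C/297) = 0.61705: ln(C/297) = 0.61705/5.35 = 0.11534, so C = 297 × e^0.11534 = 297 × 1.12225 = 333.31 ppm.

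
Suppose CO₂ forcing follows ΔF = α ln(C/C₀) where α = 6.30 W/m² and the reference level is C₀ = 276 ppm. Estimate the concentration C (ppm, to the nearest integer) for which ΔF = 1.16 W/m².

C ≈ 332 ppm

Set 6.30 ln(C/276) = 1.16, so ln(C/276) = 1.16/6.30 = 0.18413.
Then C/276 = e^0.18413 = 1.20217, giving C = 276 × 1.20217 = 331.80 ppm.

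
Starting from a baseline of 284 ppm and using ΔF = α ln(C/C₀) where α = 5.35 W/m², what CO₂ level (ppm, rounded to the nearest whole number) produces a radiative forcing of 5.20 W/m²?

C ≈ 751 ppm

Set 5.35 ln(C/284) = 5.20, so ln(C/284) = 5.20/5.35 = 0.97196.
Then C/284 = e^0.97196 = 2.64312, giving C = 284 × 2.64312 = 750.65 ppm.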